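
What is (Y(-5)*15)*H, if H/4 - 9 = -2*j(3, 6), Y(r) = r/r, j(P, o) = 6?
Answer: -180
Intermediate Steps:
Y(r) = 1
H = -12 (H = 36 + 4*(-2*6) = 36 + 4*(-12) = 36 - 48 = -12)
(Y(-5)*15)*H = (1*15)*(-12) = 15*(-12) = -180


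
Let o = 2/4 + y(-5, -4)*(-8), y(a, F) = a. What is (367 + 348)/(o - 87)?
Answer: -1430/93 ≈ -15.376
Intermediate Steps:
o = 81/2 (o = 2/4 - 5*(-8) = 2*(1/4) + 40 = 1/2 + 40 = 81/2 ≈ 40.500)
(367 + 348)/(o - 87) = (367 + 348)/(81/2 - 87) = 715/(-93/2) = 715*(-2/93) = -1430/93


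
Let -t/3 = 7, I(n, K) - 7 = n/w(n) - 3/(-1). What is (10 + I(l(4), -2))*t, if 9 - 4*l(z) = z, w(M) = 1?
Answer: -1785/4 ≈ -446.25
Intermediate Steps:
l(z) = 9/4 - z/4
I(n, K) = 10 + n (I(n, K) = 7 + (n/1 - 3/(-1)) = 7 + (n*1 - 3*(-1)) = 7 + (n + 3) = 7 + (3 + n) = 10 + n)
t = -21 (t = -3*7 = -21)
(10 + I(l(4), -2))*t = (10 + (10 + (9/4 - ¼*4)))*(-21) = (10 + (10 + (9/4 - 1)))*(-21) = (10 + (10 + 5/4))*(-21) = (10 + 45/4)*(-21) = (85/4)*(-21) = -1785/4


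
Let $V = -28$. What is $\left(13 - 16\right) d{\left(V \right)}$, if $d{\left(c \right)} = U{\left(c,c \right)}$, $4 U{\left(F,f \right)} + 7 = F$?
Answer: $\frac{105}{4} \approx 26.25$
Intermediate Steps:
$U{\left(F,f \right)} = - \frac{7}{4} + \frac{F}{4}$
$d{\left(c \right)} = - \frac{7}{4} + \frac{c}{4}$
$\left(13 - 16\right) d{\left(V \right)} = \left(13 - 16\right) \left(- \frac{7}{4} + \frac{1}{4} \left(-28\right)\right) = \left(13 - 16\right) \left(- \frac{7}{4} - 7\right) = \left(-3\right) \left(- \frac{35}{4}\right) = \frac{105}{4}$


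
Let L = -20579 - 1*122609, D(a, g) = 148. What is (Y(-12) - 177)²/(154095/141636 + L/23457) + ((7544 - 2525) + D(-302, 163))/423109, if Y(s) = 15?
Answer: -12297197412158766347/2350507180785559 ≈ -5231.7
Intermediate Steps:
L = -143188 (L = -20579 - 122609 = -143188)
(Y(-12) - 177)²/(154095/141636 + L/23457) + ((7544 - 2525) + D(-302, 163))/423109 = (15 - 177)²/(154095/141636 - 143188/23457) + ((7544 - 2525) + 148)/423109 = (-162)²/(154095*(1/141636) - 143188*1/23457) + (5019 + 148)*(1/423109) = 26244/(51365/47212 - 143188/23457) + 5167*(1/423109) = 26244/(-5555323051/1107451884) + 5167/423109 = 26244*(-1107451884/5555323051) + 5167/423109 = -29063967243696/5555323051 + 5167/423109 = -12297197412158766347/2350507180785559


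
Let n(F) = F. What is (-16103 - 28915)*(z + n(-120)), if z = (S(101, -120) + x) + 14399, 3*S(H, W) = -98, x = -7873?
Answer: -286914720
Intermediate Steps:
S(H, W) = -98/3 (S(H, W) = (⅓)*(-98) = -98/3)
z = 19480/3 (z = (-98/3 - 7873) + 14399 = -23717/3 + 14399 = 19480/3 ≈ 6493.3)
(-16103 - 28915)*(z + n(-120)) = (-16103 - 28915)*(19480/3 - 120) = -45018*19120/3 = -286914720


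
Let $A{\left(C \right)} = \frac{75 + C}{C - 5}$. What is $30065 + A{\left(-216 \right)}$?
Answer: $\frac{6644506}{221} \approx 30066.0$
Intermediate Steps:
$A{\left(C \right)} = \frac{75 + C}{-5 + C}$
$30065 + A{\left(-216 \right)} = 30065 + \frac{75 - 216}{-5 - 216} = 30065 + \frac{1}{-221} \left(-141\right) = 30065 - - \frac{141}{221} = 30065 + \frac{141}{221} = \frac{6644506}{221}$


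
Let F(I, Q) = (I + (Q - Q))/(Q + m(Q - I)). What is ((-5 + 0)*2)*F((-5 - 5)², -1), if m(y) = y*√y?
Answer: 500/515151 - 50500*I*√101/515151 ≈ 0.00097059 - 0.98518*I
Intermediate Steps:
m(y) = y^(3/2)
F(I, Q) = I/(Q + (Q - I)^(3/2)) (F(I, Q) = (I + (Q - Q))/(Q + (Q - I)^(3/2)) = (I + 0)/(Q + (Q - I)^(3/2)) = I/(Q + (Q - I)^(3/2)))
((-5 + 0)*2)*F((-5 - 5)², -1) = ((-5 + 0)*2)*((-5 - 5)²/(-1 + (-1 - (-5 - 5)²)^(3/2))) = (-5*2)*((-10)²/(-1 + (-1 - 1*(-10)²)^(3/2))) = -1000/(-1 + (-1 - 1*100)^(3/2)) = -1000/(-1 + (-1 - 100)^(3/2)) = -1000/(-1 + (-101)^(3/2)) = -1000/(-1 - 101*I*√101)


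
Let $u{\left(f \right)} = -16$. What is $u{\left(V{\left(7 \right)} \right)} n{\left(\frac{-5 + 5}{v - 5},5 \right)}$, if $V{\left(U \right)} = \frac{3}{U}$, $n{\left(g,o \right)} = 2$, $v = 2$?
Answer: $-32$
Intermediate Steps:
$u{\left(V{\left(7 \right)} \right)} n{\left(\frac{-5 + 5}{v - 5},5 \right)} = \left(-16\right) 2 = -32$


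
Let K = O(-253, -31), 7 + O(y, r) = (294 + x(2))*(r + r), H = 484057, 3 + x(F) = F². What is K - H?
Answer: -502354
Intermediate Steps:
x(F) = -3 + F²
O(y, r) = -7 + 590*r (O(y, r) = -7 + (294 + (-3 + 2²))*(r + r) = -7 + (294 + (-3 + 4))*(2*r) = -7 + (294 + 1)*(2*r) = -7 + 295*(2*r) = -7 + 590*r)
K = -18297 (K = -7 + 590*(-31) = -7 - 18290 = -18297)
K - H = -18297 - 1*484057 = -18297 - 484057 = -502354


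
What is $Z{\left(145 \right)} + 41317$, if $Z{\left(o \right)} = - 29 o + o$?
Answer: $37257$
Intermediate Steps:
$Z{\left(o \right)} = - 28 o$
$Z{\left(145 \right)} + 41317 = \left(-28\right) 145 + 41317 = -4060 + 41317 = 37257$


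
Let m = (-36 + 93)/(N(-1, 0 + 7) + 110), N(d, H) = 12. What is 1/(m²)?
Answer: 14884/3249 ≈ 4.5811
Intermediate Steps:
m = 57/122 (m = (-36 + 93)/(12 + 110) = 57/122 ≈ 0.46721)
1/(m²) = 1/((57/122)²) = 1/(3249/14884) = 14884/3249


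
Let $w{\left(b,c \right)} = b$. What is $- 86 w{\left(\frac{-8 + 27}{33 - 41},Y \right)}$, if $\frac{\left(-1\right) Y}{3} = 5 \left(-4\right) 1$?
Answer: $\frac{817}{4} \approx 204.25$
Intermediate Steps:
$Y = 60$ ($Y = - 3 \cdot 5 \left(-4\right) 1 = - 3 \left(\left(-20\right) 1\right) = \left(-3\right) \left(-20\right) = 60$)
$- 86 w{\left(\frac{-8 + 27}{33 - 41},Y \right)} = - 86 \frac{-8 + 27}{33 - 41} = - 86 \frac{19}{-8} = - 86 \cdot 19 \left(- \frac{1}{8}\right) = \left(-86\right) \left(- \frac{19}{8}\right) = \frac{817}{4}$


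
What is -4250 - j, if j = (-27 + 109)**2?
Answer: -10974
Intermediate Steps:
j = 6724 (j = 82**2 = 6724)
-4250 - j = -4250 - 1*6724 = -4250 - 6724 = -10974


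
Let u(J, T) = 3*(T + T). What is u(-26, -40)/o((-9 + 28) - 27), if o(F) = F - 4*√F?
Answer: -30*I/(√2 - I) ≈ 10.0 - 14.142*I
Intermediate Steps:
u(J, T) = 6*T (u(J, T) = 3*(2*T) = 6*T)
u(-26, -40)/o((-9 + 28) - 27) = (6*(-40))/(((-9 + 28) - 27) - 4*√((-9 + 28) - 27)) = -240/((19 - 27) - 4*√(19 - 27)) = -240/(-8 - 8*I*√2)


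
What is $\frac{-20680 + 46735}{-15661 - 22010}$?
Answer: $- \frac{8685}{12557} \approx -0.69165$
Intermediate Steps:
$\frac{-20680 + 46735}{-15661 - 22010} = \frac{26055}{-15661 - 22010} = \frac{26055}{-37671} = 26055 \left(- \frac{1}{37671}\right) = - \frac{8685}{12557}$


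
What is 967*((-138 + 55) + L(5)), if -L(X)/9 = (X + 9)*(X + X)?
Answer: -1298681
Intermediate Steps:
L(X) = -18*X*(9 + X) (L(X) = -9*(X + 9)*(X + X) = -9*(9 + X)*2*X = -18*X*(9 + X))
967*((-138 + 55) + L(5)) = 967*((-138 + 55) - 18*5*(9 + 5)) = 967*(-83 - 18*5*14) = 967*(-83 - 1260) = 967*(-1343) = -1298681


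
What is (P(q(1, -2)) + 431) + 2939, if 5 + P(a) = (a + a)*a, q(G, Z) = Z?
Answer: 3373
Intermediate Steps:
P(a) = -5 + 2*a² (P(a) = -5 + (a + a)*a = -5 + (2*a)*a = -5 + 2*a²)
(P(q(1, -2)) + 431) + 2939 = ((-5 + 2*(-2)²) + 431) + 2939 = ((-5 + 2*4) + 431) + 2939 = ((-5 + 8) + 431) + 2939 = (3 + 431) + 2939 = 434 + 2939 = 3373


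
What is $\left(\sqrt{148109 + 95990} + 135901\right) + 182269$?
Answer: $318170 + \sqrt{244099} \approx 3.1866 \cdot 10^{5}$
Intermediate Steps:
$\left(\sqrt{148109 + 95990} + 135901\right) + 182269 = \left(\sqrt{244099} + 135901\right) + 182269 = \left(135901 + \sqrt{244099}\right) + 182269 = 318170 + \sqrt{244099}$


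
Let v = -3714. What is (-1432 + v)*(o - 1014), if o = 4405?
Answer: -17450086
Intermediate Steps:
(-1432 + v)*(o - 1014) = (-1432 - 3714)*(4405 - 1014) = -5146*3391 = -17450086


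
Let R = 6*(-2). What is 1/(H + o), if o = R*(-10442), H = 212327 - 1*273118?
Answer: 1/64513 ≈ 1.5501e-5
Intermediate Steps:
R = -12
H = -60791 (H = 212327 - 273118 = -60791)
o = 125304 (o = -12*(-10442) = 125304)
1/(H + o) = 1/(-60791 + 125304) = 1/64513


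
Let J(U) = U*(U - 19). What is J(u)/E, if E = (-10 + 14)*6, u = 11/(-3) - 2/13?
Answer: 66305/18252 ≈ 3.6328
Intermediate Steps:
u = -149/39 (u = 11*(-⅓) - 2*1/13 = -11/3 - 2/13 = -149/39 ≈ -3.8205)
E = 24 (E = 4*6 = 24)
J(U) = U*(-19 + U)
J(u)/E = -149*(-19 - 149/39)/39/24 = -149/39*(-890/39)*(1/24) = (132610/1521)*(1/24) = 66305/18252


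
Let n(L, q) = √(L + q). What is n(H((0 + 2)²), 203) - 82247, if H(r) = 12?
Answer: -82247 + √215 ≈ -82232.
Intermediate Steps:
n(H((0 + 2)²), 203) - 82247 = √(12 + 203) - 82247 = √215 - 82247 = -82247 + √215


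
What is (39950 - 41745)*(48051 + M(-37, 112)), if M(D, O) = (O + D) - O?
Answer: -86185130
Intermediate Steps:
M(D, O) = D (M(D, O) = (D + O) - O = D)
(39950 - 41745)*(48051 + M(-37, 112)) = (39950 - 41745)*(48051 - 37) = -1795*48014 = -86185130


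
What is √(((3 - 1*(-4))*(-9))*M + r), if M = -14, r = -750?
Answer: 2*√33 ≈ 11.489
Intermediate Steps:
√(((3 - 1*(-4))*(-9))*M + r) = √(((3 - 1*(-4))*(-9))*(-14) - 750) = √(((3 + 4)*(-9))*(-14) - 750) = √((7*(-9))*(-14) - 750) = √(-63*(-14) - 750) = √(882 - 750) = √132 = 2*√33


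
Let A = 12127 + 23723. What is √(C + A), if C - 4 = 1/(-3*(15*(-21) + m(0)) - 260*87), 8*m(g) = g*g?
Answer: √2331406347/255 ≈ 189.35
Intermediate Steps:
m(g) = g²/8 (m(g) = (g*g)/8 = g²/8)
A = 35850
C = 86699/21675 (C = 4 + 1/(-3*(15*(-21) + (⅛)*0²) - 260*87) = 4 + 1/(-3*(-315 + (⅛)*0) - 22620) = 4 + 1/(-3*(-315 + 0) - 22620) = 4 + 1/(-3*(-315) - 22620) = 4 + 1/(945 - 22620) = 4 + 1/(-21675) = 4 - 1/21675 = 86699/21675 ≈ 4.0000)
√(C + A) = √(86699/21675 + 35850) = √(777135449/21675) = √2331406347/255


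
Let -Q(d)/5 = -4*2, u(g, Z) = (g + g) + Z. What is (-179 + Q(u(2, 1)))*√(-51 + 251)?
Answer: -1390*√2 ≈ -1965.8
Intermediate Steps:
u(g, Z) = Z + 2*g (u(g, Z) = 2*g + Z = Z + 2*g)
Q(d) = 40 (Q(d) = -(-20)*2 = -5*(-8) = 40)
(-179 + Q(u(2, 1)))*√(-51 + 251) = (-179 + 40)*√(-51 + 251) = -1390*√2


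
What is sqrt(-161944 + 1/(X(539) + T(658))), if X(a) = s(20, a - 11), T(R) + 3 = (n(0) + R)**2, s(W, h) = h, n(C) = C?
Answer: 3*I*sqrt(3381259601470415)/433489 ≈ 402.42*I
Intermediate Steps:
T(R) = -3 + R**2 (T(R) = -3 + (0 + R)**2 = -3 + R**2)
X(a) = -11 + a (X(a) = a - 11 = -11 + a)
sqrt(-161944 + 1/(X(539) + T(658))) = sqrt(-161944 + 1/((-11 + 539) + (-3 + 658**2))) = sqrt(-161944 + 1/(528 + (-3 + 432964))) = sqrt(-161944 + 1/(528 + 432961)) = sqrt(-161944 + 1/433489) = sqrt(-70200942615/433489) = 3*I*sqrt(3381259601470415)/433489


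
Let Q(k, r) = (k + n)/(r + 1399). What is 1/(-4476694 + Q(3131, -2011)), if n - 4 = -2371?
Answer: -153/684934373 ≈ -2.2338e-7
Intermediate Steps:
n = -2367 (n = 4 - 2371 = -2367)
Q(k, r) = (-2367 + k)/(1399 + r) (Q(k, r) = (k - 2367)/(r + 1399) = (-2367 + k)/(1399 + r))
1/(-4476694 + Q(3131, -2011)) = 1/(-4476694 + (-2367 + 3131)/(1399 - 2011)) = 1/(-4476694 + 764/(-612)) = 1/(-4476694 - 1/612*764) = 1/(-4476694 - 191/153) = 1/(-684934373/153) = -153/684934373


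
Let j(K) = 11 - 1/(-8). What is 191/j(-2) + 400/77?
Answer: 153256/6853 ≈ 22.363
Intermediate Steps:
j(K) = 89/8 (j(K) = 11 - 1*(-⅛) = 11 + ⅛ = 89/8)
191/j(-2) + 400/77 = 191/(89/8) + 400/77 = 191*(8/89) + 400*(1/77) = 1528/89 + 400/77 = 153256/6853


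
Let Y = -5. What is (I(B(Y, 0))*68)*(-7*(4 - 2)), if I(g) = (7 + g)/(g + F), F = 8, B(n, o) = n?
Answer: -1904/3 ≈ -634.67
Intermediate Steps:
I(g) = (7 + g)/(8 + g) (I(g) = (7 + g)/(g + 8) = (7 + g)/(8 + g))
(I(B(Y, 0))*68)*(-7*(4 - 2)) = (((7 - 5)/(8 - 5))*68)*(-7*(4 - 2)) = ((2/3)*68)*(-7*2) = (((⅓)*2)*68)*(-14) = ((⅔)*68)*(-14) = (136/3)*(-14) = -1904/3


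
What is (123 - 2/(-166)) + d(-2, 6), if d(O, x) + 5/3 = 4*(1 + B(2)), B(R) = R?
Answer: 33203/249 ≈ 133.35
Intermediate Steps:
d(O, x) = 31/3 (d(O, x) = -5/3 + 4*(1 + 2) = -5/3 + 4*3 = -5/3 + 12 = 31/3)
(123 - 2/(-166)) + d(-2, 6) = (123 - 2/(-166)) + 31/3 = (123 - 2*(-1/166)) + 31/3 = (123 + 1/83) + 31/3 = 10210/83 + 31/3 = 33203/249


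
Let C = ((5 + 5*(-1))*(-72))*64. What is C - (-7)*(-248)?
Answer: -1736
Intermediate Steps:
C = 0 (C = ((5 - 5)*(-72))*64 = (0*(-72))*64 = 0*64 = 0)
C - (-7)*(-248) = 0 - (-7)*(-248) = 0 - 1*1736 = 0 - 1736 = -1736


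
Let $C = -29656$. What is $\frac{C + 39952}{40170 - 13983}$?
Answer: $\frac{3432}{8729} \approx 0.39317$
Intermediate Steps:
$\frac{C + 39952}{40170 - 13983} = \frac{-29656 + 39952}{40170 - 13983} = \frac{10296}{26187} = 10296 \cdot \frac{1}{26187} = \frac{3432}{8729}$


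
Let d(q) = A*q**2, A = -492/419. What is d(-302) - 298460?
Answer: -169927108/419 ≈ -4.0555e+5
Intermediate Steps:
A = -492/419 (A = -492*1/419 = -492/419 ≈ -1.1742)
d(q) = -492*q**2/419
d(-302) - 298460 = -492/419*(-302)**2 - 298460 = -492/419*91204 - 298460 = -44872368/419 - 298460 = -169927108/419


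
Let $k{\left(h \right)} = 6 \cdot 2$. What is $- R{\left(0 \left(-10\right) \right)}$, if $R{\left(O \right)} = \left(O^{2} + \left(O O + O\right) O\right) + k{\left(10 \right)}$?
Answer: $-12$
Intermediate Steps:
$k{\left(h \right)} = 12$
$R{\left(O \right)} = 12 + O^{2} + O \left(O + O^{2}\right)$ ($R{\left(O \right)} = \left(O^{2} + \left(O O + O\right) O\right) + 12 = \left(O^{2} + \left(O^{2} + O\right) O\right) + 12 = \left(O^{2} + \left(O + O^{2}\right) O\right) + 12 = \left(O^{2} + O \left(O + O^{2}\right)\right) + 12 = 12 + O^{2} + O \left(O + O^{2}\right)$)
$- R{\left(0 \left(-10\right) \right)} = - (12 + \left(0 \left(-10\right)\right)^{3} + 2 \left(0 \left(-10\right)\right)^{2}) = - (12 + 0^{3} + 2 \cdot 0^{2}) = - (12 + 0 + 2 \cdot 0) = - (12 + 0 + 0) = \left(-1\right) 12 = -12$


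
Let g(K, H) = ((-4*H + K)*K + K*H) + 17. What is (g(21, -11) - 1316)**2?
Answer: 27225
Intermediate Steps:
g(K, H) = 17 + H*K + K*(K - 4*H) (g(K, H) = ((K - 4*H)*K + H*K) + 17 = (K*(K - 4*H) + H*K) + 17 = (H*K + K*(K - 4*H)) + 17 = 17 + H*K + K*(K - 4*H))
(g(21, -11) - 1316)**2 = ((17 + 21**2 - 3*(-11)*21) - 1316)**2 = ((17 + 441 + 693) - 1316)**2 = (1151 - 1316)**2 = (-165)**2 = 27225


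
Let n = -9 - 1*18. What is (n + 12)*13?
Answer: -195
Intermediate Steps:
n = -27 (n = -9 - 18 = -27)
(n + 12)*13 = (-27 + 12)*13 = -15*13 = -195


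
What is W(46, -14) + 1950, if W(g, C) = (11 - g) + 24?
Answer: 1939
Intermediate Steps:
W(g, C) = 35 - g
W(46, -14) + 1950 = (35 - 1*46) + 1950 = (35 - 46) + 1950 = -11 + 1950 = 1939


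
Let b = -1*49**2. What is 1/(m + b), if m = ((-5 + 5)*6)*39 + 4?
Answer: -1/2397 ≈ -0.00041719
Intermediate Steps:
m = 4 (m = (0*6)*39 + 4 = 0*39 + 4 = 0 + 4 = 4)
b = -2401 (b = -1*2401 = -2401)
1/(m + b) = 1/(4 - 2401) = 1/(-2397) = -1/2397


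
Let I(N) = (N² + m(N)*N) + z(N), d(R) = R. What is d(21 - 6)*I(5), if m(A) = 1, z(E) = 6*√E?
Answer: 450 + 90*√5 ≈ 651.25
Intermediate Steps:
I(N) = N + N² + 6*√N (I(N) = (N² + 1*N) + 6*√N = (N² + N) + 6*√N = (N + N²) + 6*√N = N + N² + 6*√N)
d(21 - 6)*I(5) = (21 - 6)*(5 + 5² + 6*√5) = 15*(5 + 25 + 6*√5) = 15*(30 + 6*√5) = 450 + 90*√5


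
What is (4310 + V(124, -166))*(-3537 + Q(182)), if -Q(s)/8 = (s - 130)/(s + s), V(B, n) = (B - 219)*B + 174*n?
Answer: 900379518/7 ≈ 1.2863e+8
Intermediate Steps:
V(B, n) = 174*n + B*(-219 + B) (V(B, n) = (-219 + B)*B + 174*n = B*(-219 + B) + 174*n = 174*n + B*(-219 + B))
Q(s) = -4*(-130 + s)/s (Q(s) = -8*(s - 130)/(s + s) = -8*(-130 + s)/(2*s) = -8*(-130 + s)*1/(2*s) = -4*(-130 + s)/s)
(4310 + V(124, -166))*(-3537 + Q(182)) = (4310 + (124² - 219*124 + 174*(-166)))*(-3537 + (-4 + 520/182)) = (4310 + (15376 - 27156 - 28884))*(-3537 + (-4 + 520*(1/182))) = (4310 - 40664)*(-3537 + (-4 + 20/7)) = -36354*(-3537 - 8/7) = -36354*(-24767/7) = 900379518/7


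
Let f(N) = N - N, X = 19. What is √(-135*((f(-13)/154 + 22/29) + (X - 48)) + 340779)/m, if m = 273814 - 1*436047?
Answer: -2*√72450381/4704757 ≈ -0.0036184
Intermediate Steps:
m = -162233 (m = 273814 - 436047 = -162233)
f(N) = 0
√(-135*((f(-13)/154 + 22/29) + (X - 48)) + 340779)/m = √(-135*((0/154 + 22/29) + (19 - 48)) + 340779)/(-162233) = √(-135*((0*(1/154) + 22*(1/29)) - 29) + 340779)*(-1/162233) = √(-135*((0 + 22/29) - 29) + 340779)*(-1/162233) = √(-135*(22/29 - 29) + 340779)*(-1/162233) = √(-135*(-819/29) + 340779)*(-1/162233) = √(110565/29 + 340779)*(-1/162233) = √(9993156/29)*(-1/162233) = (2*√72450381/29)*(-1/162233) = -2*√72450381/4704757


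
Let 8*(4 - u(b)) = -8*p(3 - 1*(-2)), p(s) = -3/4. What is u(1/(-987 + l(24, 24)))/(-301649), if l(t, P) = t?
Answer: -13/1206596 ≈ -1.0774e-5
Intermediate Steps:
p(s) = -3/4 (p(s) = -3*1/4 = -3/4)
u(b) = 13/4 (u(b) = 4 - (-1)*(-3)/4 = 4 - 1/8*6 = 4 - 3/4 = 13/4)
u(1/(-987 + l(24, 24)))/(-301649) = (13/4)/(-301649) = (13/4)*(-1/301649) = -13/1206596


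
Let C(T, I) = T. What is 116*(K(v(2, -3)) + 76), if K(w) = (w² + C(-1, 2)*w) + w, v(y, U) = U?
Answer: 9860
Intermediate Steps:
K(w) = w² (K(w) = (w² - w) + w = w²)
116*(K(v(2, -3)) + 76) = 116*((-3)² + 76) = 116*(9 + 76) = 116*85 = 9860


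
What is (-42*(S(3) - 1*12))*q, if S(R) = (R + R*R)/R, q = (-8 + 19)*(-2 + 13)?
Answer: 40656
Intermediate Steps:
q = 121 (q = 11*11 = 121)
S(R) = (R + R**2)/R
(-42*(S(3) - 1*12))*q = -42*((1 + 3) - 1*12)*121 = -42*(4 - 12)*121 = -42*(-8)*121 = 336*121 = 40656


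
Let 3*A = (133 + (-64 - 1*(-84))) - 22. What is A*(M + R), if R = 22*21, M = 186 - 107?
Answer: 70871/3 ≈ 23624.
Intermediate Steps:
M = 79
A = 131/3 (A = ((133 + (-64 - 1*(-84))) - 22)/3 = ((133 + (-64 + 84)) - 22)/3 = ((133 + 20) - 22)/3 = (153 - 22)/3 = (1/3)*131 = 131/3 ≈ 43.667)
R = 462
A*(M + R) = 131*(79 + 462)/3 = (131/3)*541 = 70871/3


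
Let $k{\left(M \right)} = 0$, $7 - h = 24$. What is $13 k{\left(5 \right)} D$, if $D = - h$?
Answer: $0$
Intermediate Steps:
$h = -17$ ($h = 7 - 24 = -17$)
$D = 17$ ($D = \left(-1\right) \left(-17\right) = 17$)
$13 k{\left(5 \right)} D = 13 \cdot 0 \cdot 17 = 0 \cdot 17 = 0$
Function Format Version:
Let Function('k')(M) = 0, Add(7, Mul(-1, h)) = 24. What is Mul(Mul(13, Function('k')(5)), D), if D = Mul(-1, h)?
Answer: 0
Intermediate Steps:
h = -17 (h = Add(7, Mul(-1, 24)) = Add(7, -24) = -17)
D = 17 (D = Mul(-1, -17) = 17)
Mul(Mul(13, Function('k')(5)), D) = Mul(Mul(13, 0), 17) = Mul(0, 17) = 0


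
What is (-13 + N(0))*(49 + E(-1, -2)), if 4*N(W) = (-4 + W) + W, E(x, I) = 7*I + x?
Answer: -476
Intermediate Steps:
E(x, I) = x + 7*I
N(W) = -1 + W/2 (N(W) = ((-4 + W) + W)/4 = (-4 + 2*W)/4 = -1 + W/2)
(-13 + N(0))*(49 + E(-1, -2)) = (-13 + (-1 + (½)*0))*(49 + (-1 + 7*(-2))) = (-13 + (-1 + 0))*(49 + (-1 - 14)) = (-13 - 1)*(49 - 15) = -14*34 = -476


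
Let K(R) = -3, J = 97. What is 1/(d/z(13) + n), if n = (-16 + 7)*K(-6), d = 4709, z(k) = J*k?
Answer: 1261/38756 ≈ 0.032537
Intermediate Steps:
z(k) = 97*k
n = 27 (n = (-16 + 7)*(-3) = -9*(-3) = 27)
1/(d/z(13) + n) = 1/(4709/((97*13)) + 27) = 1/(4709/1261 + 27) = 1/(38756/1261) = 1261/38756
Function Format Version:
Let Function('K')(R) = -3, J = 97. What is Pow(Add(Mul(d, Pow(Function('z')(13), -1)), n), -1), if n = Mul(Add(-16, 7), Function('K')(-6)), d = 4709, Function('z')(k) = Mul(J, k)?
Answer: Rational(1261, 38756) ≈ 0.032537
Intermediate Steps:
Function('z')(k) = Mul(97, k)
n = 27 (n = Mul(Add(-16, 7), -3) = Mul(-9, -3) = 27)
Pow(Add(Mul(d, Pow(Function('z')(13), -1)), n), -1) = Pow(Add(Mul(4709, Pow(Mul(97, 13), -1)), 27), -1) = Pow(Add(Mul(4709, Pow(1261, -1)), 27), -1) = Pow(Add(Mul(4709, Rational(1, 1261)), 27), -1) = Pow(Add(Rational(4709, 1261), 27), -1) = Pow(Rational(38756, 1261), -1) = Rational(1261, 38756)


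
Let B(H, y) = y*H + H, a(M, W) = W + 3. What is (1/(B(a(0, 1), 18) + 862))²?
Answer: 1/879844 ≈ 1.1366e-6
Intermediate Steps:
a(M, W) = 3 + W
B(H, y) = H + H*y (B(H, y) = H*y + H = H + H*y)
(1/(B(a(0, 1), 18) + 862))² = (1/((3 + 1)*(1 + 18) + 862))² = (1/(4*19 + 862))² = (1/(76 + 862))² = (1/938)² = 1/879844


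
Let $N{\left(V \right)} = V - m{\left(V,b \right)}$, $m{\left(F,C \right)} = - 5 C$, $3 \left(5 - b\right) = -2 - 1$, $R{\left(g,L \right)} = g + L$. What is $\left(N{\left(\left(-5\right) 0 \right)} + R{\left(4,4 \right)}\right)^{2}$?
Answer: $1444$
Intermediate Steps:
$R{\left(g,L \right)} = L + g$
$b = 6$ ($b = 5 - \frac{-2 - 1}{3} = 5 - -1 = 5 + 1 = 6$)
$N{\left(V \right)} = 30 + V$ ($N{\left(V \right)} = V - \left(-5\right) 6 = V - -30 = V + 30 = 30 + V$)
$\left(N{\left(\left(-5\right) 0 \right)} + R{\left(4,4 \right)}\right)^{2} = \left(\left(30 - 0\right) + \left(4 + 4\right)\right)^{2} = \left(\left(30 + 0\right) + 8\right)^{2} = \left(30 + 8\right)^{2} = 38^{2} = 1444$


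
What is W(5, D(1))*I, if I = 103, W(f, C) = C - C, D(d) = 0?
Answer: 0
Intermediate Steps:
W(f, C) = 0
W(5, D(1))*I = 0*103 = 0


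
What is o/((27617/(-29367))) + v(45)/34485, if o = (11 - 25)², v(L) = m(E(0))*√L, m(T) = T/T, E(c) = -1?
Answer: -5755932/27617 + √5/11495 ≈ -208.42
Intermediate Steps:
m(T) = 1
v(L) = √L (v(L) = 1*√L = √L)
o = 196 (o = (-14)² = 196)
o/((27617/(-29367))) + v(45)/34485 = 196/((27617/(-29367))) + √45/34485 = 196/((27617*(-1/29367))) + (3*√5)*(1/34485) = 196/(-27617/29367) + √5/11495 = 196*(-29367/27617) + √5/11495 = -5755932/27617 + √5/11495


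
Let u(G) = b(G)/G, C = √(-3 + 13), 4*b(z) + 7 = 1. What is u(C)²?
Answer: 9/40 ≈ 0.22500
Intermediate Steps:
b(z) = -3/2 (b(z) = -7/4 + (¼)*1 = -7/4 + ¼ = -3/2)
C = √10 ≈ 3.1623
u(G) = -3/(2*G)
u(C)² = (-3*√10/10/2)² = (-3*√10/20)² = 9/40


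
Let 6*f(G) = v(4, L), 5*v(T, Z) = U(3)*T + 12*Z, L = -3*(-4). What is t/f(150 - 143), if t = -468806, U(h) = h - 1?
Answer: -185055/2 ≈ -92528.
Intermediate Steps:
U(h) = -1 + h
L = 12
v(T, Z) = 2*T/5 + 12*Z/5 (v(T, Z) = ((-1 + 3)*T + 12*Z)/5 = (2*T + 12*Z)/5 = 2*T/5 + 12*Z/5)
f(G) = 76/15 (f(G) = ((⅖)*4 + (12/5)*12)/6 = (8/5 + 144/5)/6 = (⅙)*(152/5) = 76/15)
t/f(150 - 143) = -468806/76/15 = -468806*15/76 = -185055/2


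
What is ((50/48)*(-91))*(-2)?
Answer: 2275/12 ≈ 189.58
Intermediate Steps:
((50/48)*(-91))*(-2) = ((50*(1/48))*(-91))*(-2) = ((25/24)*(-91))*(-2) = -2275/24*(-2) = 2275/12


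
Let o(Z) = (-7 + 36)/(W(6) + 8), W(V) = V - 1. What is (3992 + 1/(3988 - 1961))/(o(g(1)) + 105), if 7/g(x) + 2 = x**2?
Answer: 105193205/2825638 ≈ 37.228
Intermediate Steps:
W(V) = -1 + V
g(x) = 7/(-2 + x**2)
o(Z) = 29/13 (o(Z) = (-7 + 36)/((-1 + 6) + 8) = 29/(5 + 8) = 29/13)
(3992 + 1/(3988 - 1961))/(o(g(1)) + 105) = (3992 + 1/(3988 - 1961))/(29/13 + 105) = (3992 + 1/2027)/(1394/13) = (3992 + 1/2027)*(13/1394) = (8091785/2027)*(13/1394) = 105193205/2825638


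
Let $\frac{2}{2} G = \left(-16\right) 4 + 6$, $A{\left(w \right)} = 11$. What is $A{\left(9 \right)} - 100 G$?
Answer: $5811$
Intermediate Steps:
$G = -58$ ($G = \left(-16\right) 4 + 6 = -64 + 6 = -58$)
$A{\left(9 \right)} - 100 G = 11 - -5800 = 11 + 5800 = 5811$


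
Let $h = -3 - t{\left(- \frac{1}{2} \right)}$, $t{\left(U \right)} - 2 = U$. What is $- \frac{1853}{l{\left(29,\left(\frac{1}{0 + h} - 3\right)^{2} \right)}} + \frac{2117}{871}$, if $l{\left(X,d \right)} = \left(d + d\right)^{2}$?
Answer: $- \frac{4599955735}{2464167004} \approx -1.8667$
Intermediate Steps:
$t{\left(U \right)} = 2 + U$
$h = - \frac{9}{2}$ ($h = -3 - \left(2 - \frac{1}{2}\right) = -3 - \frac{3}{2} = - \frac{9}{2} \approx -4.5$)
$l{\left(X,d \right)} = 4 d^{2}$ ($l{\left(X,d \right)} = \left(2 d\right)^{2} = 4 d^{2}$)
$- \frac{1853}{l{\left(29,\left(\frac{1}{0 + h} - 3\right)^{2} \right)}} + \frac{2117}{871} = - \frac{1853}{4 \left(\left(\frac{1}{0 - \frac{9}{2}} - 3\right)^{2}\right)^{2}} + \frac{2117}{871} = - \frac{1853}{4 \left(\left(\frac{1}{- \frac{9}{2}} - 3\right)^{2}\right)^{2}} + 2117 \cdot \frac{1}{871} = - \frac{1853}{4 \left(\left(- \frac{2}{9} - 3\right)^{2}\right)^{2}} + \frac{2117}{871} = - \frac{1853}{4 \left(\left(- \frac{29}{9}\right)^{2}\right)^{2}} + \frac{2117}{871} = - \frac{1853}{4 \left(\frac{841}{81}\right)^{2}} + \frac{2117}{871} = - \frac{1853}{4 \cdot \frac{707281}{6561}} + \frac{2117}{871} = - \frac{1853}{\frac{2829124}{6561}} + \frac{2117}{871} = \left(-1853\right) \frac{6561}{2829124} + \frac{2117}{871} = - \frac{12157533}{2829124} + \frac{2117}{871} = - \frac{4599955735}{2464167004}$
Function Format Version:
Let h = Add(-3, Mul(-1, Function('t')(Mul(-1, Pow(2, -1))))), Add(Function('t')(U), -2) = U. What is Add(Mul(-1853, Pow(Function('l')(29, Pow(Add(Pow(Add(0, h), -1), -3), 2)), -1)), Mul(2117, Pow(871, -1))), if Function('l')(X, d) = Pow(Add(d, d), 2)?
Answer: Rational(-4599955735, 2464167004) ≈ -1.8667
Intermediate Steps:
Function('t')(U) = Add(2, U)
h = Rational(-9, 2) (h = Add(-3, Mul(-1, Add(2, Mul(-1, Pow(2, -1))))) = Add(-3, Mul(-1, Add(2, Mul(-1, Rational(1, 2))))) = Add(-3, Mul(-1, Add(2, Rational(-1, 2)))) = Add(-3, Mul(-1, Rational(3, 2))) = Add(-3, Rational(-3, 2)) = Rational(-9, 2) ≈ -4.5000)
Function('l')(X, d) = Mul(4, Pow(d, 2)) (Function('l')(X, d) = Pow(Mul(2, d), 2) = Mul(4, Pow(d, 2)))
Add(Mul(-1853, Pow(Function('l')(29, Pow(Add(Pow(Add(0, h), -1), -3), 2)), -1)), Mul(2117, Pow(871, -1))) = Add(Mul(-1853, Pow(Mul(4, Pow(Pow(Add(Pow(Add(0, Rational(-9, 2)), -1), -3), 2), 2)), -1)), Mul(2117, Pow(871, -1))) = Add(Mul(-1853, Pow(Mul(4, Pow(Pow(Add(Pow(Rational(-9, 2), -1), -3), 2), 2)), -1)), Mul(2117, Rational(1, 871))) = Add(Mul(-1853, Pow(Mul(4, Pow(Pow(Add(Rational(-2, 9), -3), 2), 2)), -1)), Rational(2117, 871)) = Add(Mul(-1853, Pow(Mul(4, Pow(Pow(Rational(-29, 9), 2), 2)), -1)), Rational(2117, 871)) = Add(Mul(-1853, Pow(Mul(4, Pow(Rational(841, 81), 2)), -1)), Rational(2117, 871)) = Add(Mul(-1853, Pow(Mul(4, Rational(707281, 6561)), -1)), Rational(2117, 871)) = Add(Mul(-1853, Pow(Rational(2829124, 6561), -1)), Rational(2117, 871)) = Add(Mul(-1853, Rational(6561, 2829124)), Rational(2117, 871)) = Add(Rational(-12157533, 2829124), Rational(2117, 871)) = Rational(-4599955735, 2464167004)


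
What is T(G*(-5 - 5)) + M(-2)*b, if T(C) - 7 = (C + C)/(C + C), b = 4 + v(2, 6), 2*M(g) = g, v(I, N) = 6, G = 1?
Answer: -2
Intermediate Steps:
M(g) = g/2
b = 10 (b = 4 + 6 = 10)
T(C) = 8 (T(C) = 7 + (C + C)/(C + C) = 7 + (2*C)/((2*C)) = 7 + (2*C)*(1/(2*C)) = 7 + 1 = 8)
T(G*(-5 - 5)) + M(-2)*b = 8 + ((1/2)*(-2))*10 = 8 - 1*10 = 8 - 10 = -2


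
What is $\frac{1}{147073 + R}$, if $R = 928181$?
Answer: $\frac{1}{1075254} \approx 9.3001 \cdot 10^{-7}$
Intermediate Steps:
$\frac{1}{147073 + R} = \frac{1}{147073 + 928181} = \frac{1}{1075254}$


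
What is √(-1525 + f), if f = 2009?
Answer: 22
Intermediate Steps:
√(-1525 + f) = √(-1525 + 2009) = √484 = 22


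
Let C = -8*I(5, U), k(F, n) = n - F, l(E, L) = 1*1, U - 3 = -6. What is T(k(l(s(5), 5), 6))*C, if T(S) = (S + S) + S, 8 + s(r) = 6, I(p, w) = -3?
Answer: 360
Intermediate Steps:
U = -3 (U = 3 - 6 = -3)
s(r) = -2 (s(r) = -8 + 6 = -2)
l(E, L) = 1
T(S) = 3*S (T(S) = 2*S + S = 3*S)
C = 24 (C = -8*(-3) = 24)
T(k(l(s(5), 5), 6))*C = (3*(6 - 1*1))*24 = (3*(6 - 1))*24 = (3*5)*24 = 15*24 = 360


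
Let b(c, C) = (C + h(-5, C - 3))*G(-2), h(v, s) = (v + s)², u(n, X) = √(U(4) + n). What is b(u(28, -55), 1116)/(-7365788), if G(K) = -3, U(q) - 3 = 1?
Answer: 921585/1841447 ≈ 0.50047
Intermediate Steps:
U(q) = 4 (U(q) = 3 + 1 = 4)
u(n, X) = √(4 + n)
h(v, s) = (s + v)²
b(c, C) = -3*C - 3*(-8 + C)² (b(c, C) = (C + ((C - 3) - 5)²)*(-3) = (C + ((-3 + C) - 5)²)*(-3) = (C + (-8 + C)²)*(-3) = -3*C - 3*(-8 + C)²)
b(u(28, -55), 1116)/(-7365788) = (-3*1116 - 3*(-8 + 1116)²)/(-7365788) = (-3348 - 3*1108²)*(-1/7365788) = (-3348 - 3*1227664)*(-1/7365788) = (-3348 - 3682992)*(-1/7365788) = -3686340*(-1/7365788) = 921585/1841447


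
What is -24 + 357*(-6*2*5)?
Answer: -21444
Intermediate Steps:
-24 + 357*(-6*2*5) = -24 + 357*(-12*5) = -24 + 357*(-60) = -24 - 21420 = -21444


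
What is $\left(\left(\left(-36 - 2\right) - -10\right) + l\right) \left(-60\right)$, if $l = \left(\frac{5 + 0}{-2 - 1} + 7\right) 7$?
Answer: $-560$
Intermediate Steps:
$l = \frac{112}{3}$ ($l = \left(\frac{5}{-3} + 7\right) 7 = \left(5 \left(- \frac{1}{3}\right) + 7\right) 7 = \left(- \frac{5}{3} + 7\right) 7 = \frac{16}{3} \cdot 7 = \frac{112}{3} \approx 37.333$)
$\left(\left(\left(-36 - 2\right) - -10\right) + l\right) \left(-60\right) = \left(\left(\left(-36 - 2\right) - -10\right) + \frac{112}{3}\right) \left(-60\right) = \left(\left(-38 + 10\right) + \frac{112}{3}\right) \left(-60\right) = \left(-28 + \frac{112}{3}\right) \left(-60\right) = \frac{28}{3} \left(-60\right) = -560$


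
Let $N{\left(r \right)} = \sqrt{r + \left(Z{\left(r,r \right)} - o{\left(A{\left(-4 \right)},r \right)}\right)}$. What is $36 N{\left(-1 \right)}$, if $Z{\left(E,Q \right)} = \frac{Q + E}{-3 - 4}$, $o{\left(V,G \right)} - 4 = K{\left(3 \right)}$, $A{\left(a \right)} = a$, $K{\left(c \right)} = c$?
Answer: $\frac{108 i \sqrt{42}}{7} \approx 99.989 i$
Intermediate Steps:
$o{\left(V,G \right)} = 7$ ($o{\left(V,G \right)} = 4 + 3 = 7$)
$Z{\left(E,Q \right)} = - \frac{E}{7} - \frac{Q}{7}$ ($Z{\left(E,Q \right)} = \frac{E + Q}{-7} = \left(E + Q\right) \left(- \frac{1}{7}\right) = - \frac{E}{7} - \frac{Q}{7}$)
$N{\left(r \right)} = \sqrt{-7 + \frac{5 r}{7}}$ ($N{\left(r \right)} = \sqrt{r - \left(7 + \frac{2 r}{7}\right)} = \sqrt{-7 + \frac{5 r}{7}}$)
$36 N{\left(-1 \right)} = 36 \frac{\sqrt{-343 + 35 \left(-1\right)}}{7} = 36 \frac{\sqrt{-343 - 35}}{7} = 36 \frac{\sqrt{-378}}{7} = 36 \frac{3 i \sqrt{42}}{7} = \frac{108 i \sqrt{42}}{7}$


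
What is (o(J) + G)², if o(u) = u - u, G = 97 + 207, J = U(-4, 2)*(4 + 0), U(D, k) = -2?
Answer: 92416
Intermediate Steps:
J = -8 (J = -2*(4 + 0) = -2*4 = -8)
G = 304
o(u) = 0
(o(J) + G)² = (0 + 304)² = 304² = 92416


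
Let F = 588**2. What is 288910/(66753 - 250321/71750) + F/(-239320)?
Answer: 413133793210978/143271234288535 ≈ 2.8836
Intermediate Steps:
F = 345744
288910/(66753 - 250321/71750) + F/(-239320) = 288910/(66753 - 250321/71750) + 345744/(-239320) = 288910/(66753 - 250321/71750) + 345744*(-1/239320) = 288910/(66753 - 1*250321/71750) - 43218/29915 = 288910/(66753 - 250321/71750) - 43218/29915 = 288910/(4789277429/71750) - 43218/29915 = 288910*(71750/4789277429) - 43218/29915 = 20729292500/4789277429 - 43218/29915 = 413133793210978/143271234288535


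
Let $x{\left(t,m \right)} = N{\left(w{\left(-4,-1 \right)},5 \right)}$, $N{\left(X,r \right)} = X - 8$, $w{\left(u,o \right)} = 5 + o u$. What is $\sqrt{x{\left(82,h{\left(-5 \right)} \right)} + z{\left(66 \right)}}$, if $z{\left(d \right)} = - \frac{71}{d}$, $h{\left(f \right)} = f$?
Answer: $\frac{i \sqrt{330}}{66} \approx 0.27524 i$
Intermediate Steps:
$N{\left(X,r \right)} = -8 + X$ ($N{\left(X,r \right)} = X - 8 = -8 + X$)
$x{\left(t,m \right)} = 1$ ($x{\left(t,m \right)} = -8 + \left(5 - -4\right) = -8 + \left(5 + 4\right) = -8 + 9 = 1$)
$\sqrt{x{\left(82,h{\left(-5 \right)} \right)} + z{\left(66 \right)}} = \sqrt{1 - \frac{71}{66}} = \sqrt{- \frac{5}{66}} = \frac{i \sqrt{330}}{66}$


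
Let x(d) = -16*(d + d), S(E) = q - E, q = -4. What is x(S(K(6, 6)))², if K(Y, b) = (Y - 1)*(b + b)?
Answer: 4194304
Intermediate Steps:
K(Y, b) = 2*b*(-1 + Y) (K(Y, b) = (-1 + Y)*(2*b) = 2*b*(-1 + Y))
S(E) = -4 - E
x(d) = -32*d
x(S(K(6, 6)))² = (-32*(-4 - 2*6*(-1 + 6)))² = (-32*(-4 - 2*6*5))² = (-32*(-4 - 1*60))² = (-32*(-4 - 60))² = (-32*(-64))² = 2048² = 4194304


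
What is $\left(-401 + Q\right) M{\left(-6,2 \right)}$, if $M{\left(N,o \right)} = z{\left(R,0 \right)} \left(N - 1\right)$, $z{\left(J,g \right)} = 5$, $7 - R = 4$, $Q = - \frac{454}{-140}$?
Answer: $\frac{27843}{2} \approx 13922.0$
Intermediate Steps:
$Q = \frac{227}{70}$ ($Q = \left(-454\right) \left(- \frac{1}{140}\right) = \frac{227}{70} \approx 3.2429$)
$R = 3$ ($R = 7 - 4 = 3$)
$M{\left(N,o \right)} = -5 + 5 N$ ($M{\left(N,o \right)} = 5 \left(N - 1\right) = 5 \left(-1 + N\right) = -5 + 5 N$)
$\left(-401 + Q\right) M{\left(-6,2 \right)} = \left(-401 + \frac{227}{70}\right) \left(-5 + 5 \left(-6\right)\right) = - \frac{27843 \left(-5 - 30\right)}{70} = \left(- \frac{27843}{70}\right) \left(-35\right) = \frac{27843}{2}$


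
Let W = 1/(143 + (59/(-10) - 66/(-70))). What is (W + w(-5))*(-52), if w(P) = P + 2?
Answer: 1503788/9663 ≈ 155.62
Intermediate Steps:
w(P) = 2 + P
W = 70/9663 (W = 1/(143 + (59*(-⅒) - 66*(-1/70))) = 1/(143 + (-59/10 + 33/35)) = 1/(143 - 347/70) = 1/(9663/70) = 70/9663 ≈ 0.0072441)
(W + w(-5))*(-52) = (70/9663 + (2 - 5))*(-52) = (70/9663 - 3)*(-52) = -28919/9663*(-52) = 1503788/9663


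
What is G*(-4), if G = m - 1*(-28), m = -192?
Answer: 656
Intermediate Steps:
G = -164 (G = -192 - 1*(-28) = -192 + 28 = -164)
G*(-4) = -164*(-4) = 656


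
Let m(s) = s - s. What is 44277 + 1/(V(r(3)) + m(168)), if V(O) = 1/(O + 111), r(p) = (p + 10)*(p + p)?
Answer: 44466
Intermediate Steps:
m(s) = 0
r(p) = 2*p*(10 + p) (r(p) = (10 + p)*(2*p) = 2*p*(10 + p))
V(O) = 1/(111 + O)
44277 + 1/(V(r(3)) + m(168)) = 44277 + 1/(1/(111 + 2*3*(10 + 3)) + 0) = 44277 + 1/(1/(111 + 2*3*13) + 0) = 44277 + 1/(1/(111 + 78) + 0) = 44277 + 1/(1/189 + 0) = 44277 + 1/(1/189) = 44277 + 189 = 44466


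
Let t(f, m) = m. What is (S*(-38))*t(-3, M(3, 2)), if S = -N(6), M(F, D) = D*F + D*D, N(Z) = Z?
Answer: 2280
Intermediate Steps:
M(F, D) = D² + D*F (M(F, D) = D*F + D² = D² + D*F)
S = -6 (S = -1*6 = -6)
(S*(-38))*t(-3, M(3, 2)) = (-6*(-38))*(2*(2 + 3)) = 228*(2*5) = 228*10 = 2280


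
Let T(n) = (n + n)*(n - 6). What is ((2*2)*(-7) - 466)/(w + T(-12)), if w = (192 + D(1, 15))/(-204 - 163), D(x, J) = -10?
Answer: -90649/79181 ≈ -1.1448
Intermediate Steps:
T(n) = 2*n*(-6 + n) (T(n) = (2*n)*(-6 + n) = 2*n*(-6 + n))
w = -182/367 (w = (192 - 10)/(-204 - 163) = 182/(-367) = 182*(-1/367) = -182/367 ≈ -0.49591)
((2*2)*(-7) - 466)/(w + T(-12)) = ((2*2)*(-7) - 466)/(-182/367 + 2*(-12)*(-6 - 12)) = (4*(-7) - 466)/(-182/367 + 2*(-12)*(-18)) = (-28 - 466)/(-182/367 + 432) = -494/158362/367 = -494*367/158362 = -90649/79181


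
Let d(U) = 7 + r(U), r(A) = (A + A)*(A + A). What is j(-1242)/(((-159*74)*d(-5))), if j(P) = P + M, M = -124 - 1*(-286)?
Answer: 180/209827 ≈ 0.00085785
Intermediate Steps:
r(A) = 4*A**2 (r(A) = (2*A)*(2*A) = 4*A**2)
M = 162 (M = -124 + 286 = 162)
j(P) = 162 + P (j(P) = P + 162 = 162 + P)
d(U) = 7 + 4*U**2
j(-1242)/(((-159*74)*d(-5))) = (162 - 1242)/(((-159*74)*(7 + 4*(-5)**2))) = -1080*(-1/(11766*(7 + 4*25))) = -1080*(-1/(11766*(7 + 100))) = -1080/((-11766*107)) = -1080/(-1258962) = -1080*(-1/1258962) = 180/209827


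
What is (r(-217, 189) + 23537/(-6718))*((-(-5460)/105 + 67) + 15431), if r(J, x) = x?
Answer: 9688932875/3359 ≈ 2.8845e+6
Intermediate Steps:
(r(-217, 189) + 23537/(-6718))*((-(-5460)/105 + 67) + 15431) = (189 + 23537/(-6718))*((-(-5460)/105 + 67) + 15431) = (189 + 23537*(-1/6718))*((-(-5460)/105 + 67) + 15431) = (189 - 23537/6718)*((-52*(-1) + 67) + 15431) = 1246165*((52 + 67) + 15431)/6718 = 1246165*(119 + 15431)/6718 = (1246165/6718)*15550 = 9688932875/3359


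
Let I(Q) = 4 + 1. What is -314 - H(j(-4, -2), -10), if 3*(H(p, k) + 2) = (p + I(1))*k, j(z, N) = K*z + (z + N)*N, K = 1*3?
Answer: -886/3 ≈ -295.33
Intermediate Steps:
I(Q) = 5
K = 3
j(z, N) = 3*z + N*(N + z) (j(z, N) = 3*z + (z + N)*N = 3*z + (N + z)*N = 3*z + N*(N + z))
H(p, k) = -2 + k*(5 + p)/3 (H(p, k) = -2 + ((p + 5)*k)/3 = -2 + ((5 + p)*k)/3 = -2 + (k*(5 + p))/3 = -2 + k*(5 + p)/3)
-314 - H(j(-4, -2), -10) = -314 - (-2 + (5/3)*(-10) + (⅓)*(-10)*((-2)² + 3*(-4) - 2*(-4))) = -314 - (-2 - 50/3 + (⅓)*(-10)*(4 - 12 + 8)) = -314 - (-2 - 50/3 + (⅓)*(-10)*0) = -314 - (-2 - 50/3 + 0) = -314 - 1*(-56/3) = -314 + 56/3 = -886/3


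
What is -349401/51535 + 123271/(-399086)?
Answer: -145793818471/20566897010 ≈ -7.0888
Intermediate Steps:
-349401/51535 + 123271/(-399086) = -349401*1/51535 + 123271*(-1/399086) = -349401/51535 - 123271/399086 = -145793818471/20566897010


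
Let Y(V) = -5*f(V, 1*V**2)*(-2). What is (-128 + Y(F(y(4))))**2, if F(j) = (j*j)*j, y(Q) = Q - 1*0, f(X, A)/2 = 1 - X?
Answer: 1926544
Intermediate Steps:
f(X, A) = 2 - 2*X (f(X, A) = 2*(1 - X) = 2 - 2*X)
y(Q) = Q (y(Q) = Q + 0 = Q)
F(j) = j**3 (F(j) = j**2*j = j**3)
Y(V) = 20 - 20*V (Y(V) = -5*(2 - 2*V)*(-2) = (-10 + 10*V)*(-2) = 20 - 20*V)
(-128 + Y(F(y(4))))**2 = (-128 + (20 - 20*4**3))**2 = (-128 + (20 - 20*64))**2 = (-128 + (20 - 1280))**2 = (-128 - 1260)**2 = (-1388)**2 = 1926544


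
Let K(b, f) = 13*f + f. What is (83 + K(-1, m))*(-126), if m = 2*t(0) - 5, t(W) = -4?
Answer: 12474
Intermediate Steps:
m = -13 (m = 2*(-4) - 5 = -8 - 5 = -13)
K(b, f) = 14*f
(83 + K(-1, m))*(-126) = (83 + 14*(-13))*(-126) = (83 - 182)*(-126) = -99*(-126) = 12474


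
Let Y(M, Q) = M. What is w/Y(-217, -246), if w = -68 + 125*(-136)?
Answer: 17068/217 ≈ 78.654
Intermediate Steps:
w = -17068 (w = -68 - 17000 = -17068)
w/Y(-217, -246) = -17068/(-217) = -17068*(-1/217) = 17068/217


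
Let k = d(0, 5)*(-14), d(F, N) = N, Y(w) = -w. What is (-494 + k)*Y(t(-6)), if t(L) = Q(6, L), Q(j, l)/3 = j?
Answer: 10152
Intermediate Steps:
Q(j, l) = 3*j
t(L) = 18 (t(L) = 3*6 = 18)
k = -70 (k = 5*(-14) = -70)
(-494 + k)*Y(t(-6)) = (-494 - 70)*(-1*18) = -564*(-18) = 10152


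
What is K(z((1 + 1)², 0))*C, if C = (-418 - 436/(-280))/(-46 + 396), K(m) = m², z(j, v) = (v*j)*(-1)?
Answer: 0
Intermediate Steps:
z(j, v) = -j*v (z(j, v) = (j*v)*(-1) = -j*v)
C = -29151/24500 (C = (-418 - 436*(-1/280))/350 = (-418 + 109/70)*(1/350) = -29151/70*1/350 = -29151/24500 ≈ -1.1898)
K(z((1 + 1)², 0))*C = (-1*(1 + 1)²*0)²*(-29151/24500) = (-1*2²*0)²*(-29151/24500) = (-1*4*0)²*(-29151/24500) = 0²*(-29151/24500) = 0*(-29151/24500) = 0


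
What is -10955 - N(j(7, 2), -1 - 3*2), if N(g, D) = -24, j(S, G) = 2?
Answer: -10931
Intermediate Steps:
-10955 - N(j(7, 2), -1 - 3*2) = -10955 - 1*(-24) = -10955 + 24 = -10931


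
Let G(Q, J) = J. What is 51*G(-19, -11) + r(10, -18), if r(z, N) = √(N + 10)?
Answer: -561 + 2*I*√2 ≈ -561.0 + 2.8284*I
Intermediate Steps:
r(z, N) = √(10 + N)
51*G(-19, -11) + r(10, -18) = 51*(-11) + √(10 - 18) = -561 + √(-8) = -561 + 2*I*√2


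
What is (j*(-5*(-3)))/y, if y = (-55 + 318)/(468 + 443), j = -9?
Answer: -122985/263 ≈ -467.62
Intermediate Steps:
y = 263/911 ≈ 0.28869
(j*(-5*(-3)))/y = (-(-45)*(-3))/(263/911) = -9*15*(911/263) = -135*911/263 = -122985/263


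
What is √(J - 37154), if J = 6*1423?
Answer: 14*I*√146 ≈ 169.16*I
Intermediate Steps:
J = 8538
√(J - 37154) = √(8538 - 37154) = √(-28616) = 14*I*√146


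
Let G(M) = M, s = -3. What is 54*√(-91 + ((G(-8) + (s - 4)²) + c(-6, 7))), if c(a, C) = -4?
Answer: 162*I*√6 ≈ 396.82*I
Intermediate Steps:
54*√(-91 + ((G(-8) + (s - 4)²) + c(-6, 7))) = 54*√(-91 + ((-8 + (-3 - 4)²) - 4)) = 54*√(-91 + ((-8 + (-7)²) - 4)) = 54*√(-91 + ((-8 + 49) - 4)) = 54*√(-91 + (41 - 4)) = 54*√(-91 + 37) = 54*√(-54) = 54*(3*I*√6) = 162*I*√6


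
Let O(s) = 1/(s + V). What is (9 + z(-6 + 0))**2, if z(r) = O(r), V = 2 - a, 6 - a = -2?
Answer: 11449/144 ≈ 79.507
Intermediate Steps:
a = 8 (a = 6 - 1*(-2) = 6 + 2 = 8)
V = -6 (V = 2 - 1*8 = 2 - 8 = -6)
O(s) = 1/(-6 + s) (O(s) = 1/(s - 6) = 1/(-6 + s))
z(r) = 1/(-6 + r)
(9 + z(-6 + 0))**2 = (9 + 1/(-6 + (-6 + 0)))**2 = (9 + 1/(-6 - 6))**2 = (9 + 1/(-12))**2 = (9 - 1/12)**2 = (107/12)**2 = 11449/144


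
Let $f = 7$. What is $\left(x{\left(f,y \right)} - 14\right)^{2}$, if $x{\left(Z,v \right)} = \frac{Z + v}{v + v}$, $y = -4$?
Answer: $\frac{13225}{64} \approx 206.64$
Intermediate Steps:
$x{\left(Z,v \right)} = \frac{Z + v}{2 v}$
$\left(x{\left(f,y \right)} - 14\right)^{2} = \left(\frac{7 - 4}{2 \left(-4\right)} - 14\right)^{2} = \left(\frac{1}{2} \left(- \frac{1}{4}\right) 3 - 14\right)^{2} = \left(- \frac{3}{8} - 14\right)^{2} = \left(- \frac{115}{8}\right)^{2} = \frac{13225}{64}$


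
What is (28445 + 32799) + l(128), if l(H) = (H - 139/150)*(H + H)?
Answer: 7033108/75 ≈ 93775.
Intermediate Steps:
l(H) = 2*H*(-139/150 + H) (l(H) = (H - 139*1/150)*(2*H) = (H - 139/150)*(2*H) = (-139/150 + H)*(2*H) = 2*H*(-139/150 + H))
(28445 + 32799) + l(128) = (28445 + 32799) + (1/75)*128*(-139 + 150*128) = 61244 + (1/75)*128*(-139 + 19200) = 61244 + (1/75)*128*19061 = 61244 + 2439808/75 = 7033108/75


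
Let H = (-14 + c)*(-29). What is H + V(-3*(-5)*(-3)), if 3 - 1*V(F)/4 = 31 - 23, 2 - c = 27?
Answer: 1111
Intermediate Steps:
c = -25 (c = 2 - 1*27 = 2 - 27 = -25)
V(F) = -20 (V(F) = 12 - 4*(31 - 23) = 12 - 4*8 = 12 - 32 = -20)
H = 1131 (H = (-14 - 25)*(-29) = -39*(-29) = 1131)
H + V(-3*(-5)*(-3)) = 1131 - 20 = 1111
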